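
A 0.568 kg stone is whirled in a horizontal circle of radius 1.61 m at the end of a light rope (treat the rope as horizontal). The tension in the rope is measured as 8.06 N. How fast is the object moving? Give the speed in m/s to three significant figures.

T = m v²/r ⇒ v = √(T r / m) = √(8.06 × 1.61 / 0.568) = √22.85 = 4.780 m/s.

4.78 m/s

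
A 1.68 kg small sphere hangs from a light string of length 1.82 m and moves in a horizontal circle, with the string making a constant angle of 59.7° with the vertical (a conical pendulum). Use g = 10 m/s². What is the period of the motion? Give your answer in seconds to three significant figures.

r = L sinθ = 1.571 m. From T sinθ = mω²r and T cosθ = mg: tanθ = ω²r/g, so ω² = g tanθ / r = g/(L cosθ).
ω = √(g/(L cosθ)) = √(10.0/(1.82 × 0.5045)) = √10.89 = 3.300 rad/s.
Period = 2π/ω = 1.904 s.

1.90 s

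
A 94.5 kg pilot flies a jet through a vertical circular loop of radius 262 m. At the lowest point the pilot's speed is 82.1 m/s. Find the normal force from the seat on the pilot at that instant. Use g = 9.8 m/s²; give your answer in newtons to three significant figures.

At the lowest point, N points up (toward the centre) and the weight mg points down (away from the centre), so the net inward force is N − mg = mv²/r.
N = m(v²/r + g) = 94.5 × ((82.1)²/262 + 9.8) = 94.5 × (25.73 + 9.8) = 94.5 × 35.53 = 3357 N.

3360 N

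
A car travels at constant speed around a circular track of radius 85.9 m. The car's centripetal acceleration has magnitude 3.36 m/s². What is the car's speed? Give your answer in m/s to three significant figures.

17.0 m/s

a_c = v²/r ⇒ v = √(a_c · r) = √(3.36 × 85.9) = √288.6 = 16.99 m/s.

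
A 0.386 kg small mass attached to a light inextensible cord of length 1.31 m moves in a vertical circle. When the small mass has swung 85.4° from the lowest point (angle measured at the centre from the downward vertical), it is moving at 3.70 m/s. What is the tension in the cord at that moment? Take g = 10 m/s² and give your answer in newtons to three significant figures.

4.34 N

Take the radial direction toward the centre of the circle as positive. The component of the weight along the string toward the centre is −mg cos φ (φ measured from the bottom), so Newton's second law along the string gives T − mg cos φ = m v²/r.
cos 85.4° = 0.08020, so T = m(v²/r + g cos φ) = 0.386 × ((3.70)²/1.31 + 10.0 × 0.08020) = 0.386 × (10.45 + (0.8020)) = 0.386 × 11.25 = 4.343 N.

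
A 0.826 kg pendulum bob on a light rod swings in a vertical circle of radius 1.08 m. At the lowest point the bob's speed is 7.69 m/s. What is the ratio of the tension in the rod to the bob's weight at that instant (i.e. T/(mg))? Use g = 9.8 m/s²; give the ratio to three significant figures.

At the bottom, T − mg = mv²/r, so T = m(v²/r + g) and T/(mg) = v²/(rg) + 1 = (7.69)²/(1.08 × 9.8) + 1 = 5.587 + 1 = 6.587.

6.59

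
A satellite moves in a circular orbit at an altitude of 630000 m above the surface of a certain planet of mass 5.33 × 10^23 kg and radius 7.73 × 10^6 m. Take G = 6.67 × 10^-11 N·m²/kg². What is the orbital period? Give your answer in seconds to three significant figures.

25500 s

r = R + h = 7.73 × 10^6 + 630000 = 8.360 × 10^6 m. Gravity provides the centripetal force: G M m / r² = m v² / r ⇒ v = √(GM/r) = 2062 m/s.
T = 2πr/v = 2π × 8.360 × 10^6 / 2062 = 25470 s.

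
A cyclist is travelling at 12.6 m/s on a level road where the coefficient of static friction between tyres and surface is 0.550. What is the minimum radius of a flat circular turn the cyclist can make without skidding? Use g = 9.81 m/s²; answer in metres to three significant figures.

At the limit, μ_s m g = m v²/r, so r_min = v²/(μ_s g) = (12.6)²/(0.550 × 9.81) = 158.8/5.396 = 29.42 m.

29.4 m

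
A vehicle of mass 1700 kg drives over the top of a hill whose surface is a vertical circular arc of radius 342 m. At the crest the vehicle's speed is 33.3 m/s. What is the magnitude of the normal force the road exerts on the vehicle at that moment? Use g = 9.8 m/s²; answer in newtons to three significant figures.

At the crest the centripetal acceleration points downward (toward the centre of the arc), so mg − N = mv²/r.
N = m(g − v²/r) = 1700 × (9.8 − (33.3)²/342) = 1700 × (9.8 − 3.242) = 1700 × 6.558 = 11150 N.

11100 N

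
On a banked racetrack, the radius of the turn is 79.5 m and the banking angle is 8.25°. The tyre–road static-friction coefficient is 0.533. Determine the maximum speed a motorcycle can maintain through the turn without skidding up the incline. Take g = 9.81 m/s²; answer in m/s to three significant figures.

At the maximum speed, friction acts down the slope at its limiting value f = μN. Radially (horizontal, toward centre): N sinθ + μN cosθ = mv²/r. Vertically: N cosθ − μN sinθ = mg.
Dividing: v² = r g (sinθ + μcosθ)/(cosθ − μsinθ).
sinθ + μcosθ = 0.1435 + 0.533×0.9897 = 0.6710; cosθ − μsinθ = 0.9897 − 0.533×0.1435 = 0.9132.
v² = 79.5 × 9.81 × 0.6710/0.9132 = 573.0 m²/s², so v = 23.94 m/s.

23.9 m/s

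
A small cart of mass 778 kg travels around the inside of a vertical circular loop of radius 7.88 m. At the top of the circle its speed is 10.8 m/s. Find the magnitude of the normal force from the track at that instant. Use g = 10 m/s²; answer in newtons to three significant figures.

3740 N

At the top, both N and the weight mg point inward (toward the centre), so N + mg = mv²/r.
N = m(v²/r − g) = 778 × ((10.8)²/7.88 − 10.0) = 778 × (14.80 − 10.0) = 778 × 4.802 = 3736 N.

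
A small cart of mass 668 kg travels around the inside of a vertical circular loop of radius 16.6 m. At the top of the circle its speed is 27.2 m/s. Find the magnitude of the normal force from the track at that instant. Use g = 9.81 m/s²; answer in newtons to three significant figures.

23200 N

At the top, both N and the weight mg point inward (toward the centre), so N + mg = mv²/r.
N = m(v²/r − g) = 668 × ((27.2)²/16.6 − 9.81) = 668 × (44.57 − 9.81) = 668 × 34.76 = 23220 N.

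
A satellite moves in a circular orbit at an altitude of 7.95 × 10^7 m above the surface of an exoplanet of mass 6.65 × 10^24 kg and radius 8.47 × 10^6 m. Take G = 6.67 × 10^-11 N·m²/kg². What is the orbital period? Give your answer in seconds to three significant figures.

r = R + h = 8.47 × 10^6 + 7.95 × 10^7 = 8.797 × 10^7 m. Gravity provides the centripetal force: G M m / r² = m v² / r ⇒ v = √(GM/r) = 2245 m/s.
T = 2πr/v = 2π × 8.797 × 10^7 / 2245 = 246200 s.

246000 s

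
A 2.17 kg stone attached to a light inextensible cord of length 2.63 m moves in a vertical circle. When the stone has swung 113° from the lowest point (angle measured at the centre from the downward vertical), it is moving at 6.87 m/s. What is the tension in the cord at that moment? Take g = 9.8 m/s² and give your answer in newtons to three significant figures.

30.6 N

Take the radial direction toward the centre of the circle as positive. The component of the weight along the string toward the centre is −mg cos φ (φ measured from the bottom), so Newton's second law along the string gives T − mg cos φ = m v²/r.
cos 113° = -0.3907, so T = m(v²/r + g cos φ) = 2.17 × ((6.87)²/2.63 + 9.8 × -0.3907) = 2.17 × (17.95 + (-3.829)) = 2.17 × 14.12 = 30.63 N.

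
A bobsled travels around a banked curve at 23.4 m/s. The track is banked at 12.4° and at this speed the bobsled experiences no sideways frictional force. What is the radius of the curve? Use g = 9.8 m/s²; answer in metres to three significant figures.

Frictionless banking: tanθ = v²/(rg), so r = v²/(g tanθ).
r = (23.4)²/(9.8 × tan 12.4°) = 547.6/(9.8 × 0.2199) = 547.6/2.155 = 254.1 m.

254 m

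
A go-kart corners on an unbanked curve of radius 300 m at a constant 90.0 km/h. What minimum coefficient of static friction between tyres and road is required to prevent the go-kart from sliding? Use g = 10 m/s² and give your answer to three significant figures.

v = 90.0/3.6 = 25.00 m/s.
Friction provides the centripetal force: μ_s m g = m v²/r, so μ_s = v²/(g r) = (25.00)²/(10.0 × 300) = 625.0/3000 = 0.2083.

0.208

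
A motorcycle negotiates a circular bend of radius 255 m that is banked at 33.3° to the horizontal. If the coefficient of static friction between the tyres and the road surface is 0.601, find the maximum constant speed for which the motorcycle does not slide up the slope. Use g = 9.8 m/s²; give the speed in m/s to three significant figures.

At the maximum speed, friction acts down the slope at its limiting value f = μN. Radially (horizontal, toward centre): N sinθ + μN cosθ = mv²/r. Vertically: N cosθ − μN sinθ = mg.
Dividing: v² = r g (sinθ + μcosθ)/(cosθ − μsinθ).
sinθ + μcosθ = 0.5490 + 0.601×0.8358 = 1.051; cosθ − μsinθ = 0.8358 − 0.601×0.5490 = 0.5058.
v² = 255 × 9.8 × 1.051/0.5058 = 5194 m²/s², so v = 72.07 m/s.

72.1 m/s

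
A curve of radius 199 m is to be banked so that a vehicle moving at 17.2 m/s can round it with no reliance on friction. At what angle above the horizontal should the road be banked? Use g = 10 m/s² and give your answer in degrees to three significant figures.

8.46°

With no friction, the horizontal component of the normal force provides the centripetal force: N sinθ = mv²/r, while N cosθ = mg vertically.
Dividing: tanθ = v²/(r g) = (17.2)²/(199 × 10.0) = 295.8/1990 = 0.1487.
θ = arctan(0.1487) = 8.456°.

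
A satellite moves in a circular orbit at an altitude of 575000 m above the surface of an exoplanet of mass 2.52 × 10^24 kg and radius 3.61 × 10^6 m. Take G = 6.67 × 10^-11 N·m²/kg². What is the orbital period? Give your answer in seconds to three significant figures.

4150 s

r = R + h = 3.61 × 10^6 + 575000 = 4.185 × 10^6 m. Gravity provides the centripetal force: G M m / r² = m v² / r ⇒ v = √(GM/r) = 6337 m/s.
T = 2πr/v = 2π × 4.185 × 10^6 / 6337 = 4149 s.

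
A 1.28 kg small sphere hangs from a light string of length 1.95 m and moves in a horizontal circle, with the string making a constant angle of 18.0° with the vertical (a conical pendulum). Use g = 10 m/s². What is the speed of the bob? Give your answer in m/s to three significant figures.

The radius of the circle is r = L sinθ = 1.95 × sin 18.0° = 0.6026 m.
Horizontally T sinθ = mv²/r and vertically T cosθ = mg, so tanθ = v²/(rg).
v = √(r g tanθ) = √(0.6026 × 10.0 × 0.3249) = √1.958 = 1.399 m/s.

1.40 m/s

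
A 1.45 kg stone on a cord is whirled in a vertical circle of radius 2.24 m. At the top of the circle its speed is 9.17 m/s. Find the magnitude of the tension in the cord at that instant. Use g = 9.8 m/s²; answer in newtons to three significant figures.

40.2 N

At the top, both T and the weight mg point inward (toward the centre), so T + mg = mv²/r.
T = m(v²/r − g) = 1.45 × ((9.17)²/2.24 − 9.8) = 1.45 × (37.54 − 9.8) = 1.45 × 27.74 = 40.22 N.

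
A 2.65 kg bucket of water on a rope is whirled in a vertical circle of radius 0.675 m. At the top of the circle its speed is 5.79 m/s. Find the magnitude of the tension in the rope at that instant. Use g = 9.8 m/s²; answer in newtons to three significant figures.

At the top, both T and the weight mg point inward (toward the centre), so T + mg = mv²/r.
T = m(v²/r − g) = 2.65 × ((5.79)²/0.675 − 9.8) = 2.65 × (49.67 − 9.8) = 2.65 × 39.87 = 105.6 N.

106 N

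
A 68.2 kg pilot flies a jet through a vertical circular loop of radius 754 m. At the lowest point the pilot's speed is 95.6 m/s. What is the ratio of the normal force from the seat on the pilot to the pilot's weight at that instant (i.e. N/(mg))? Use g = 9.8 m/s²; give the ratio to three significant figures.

2.24

At the bottom, N − mg = mv²/r, so N = m(v²/r + g) and N/(mg) = v²/(rg) + 1 = (95.6)²/(754 × 9.8) + 1 = 1.237 + 1 = 2.237.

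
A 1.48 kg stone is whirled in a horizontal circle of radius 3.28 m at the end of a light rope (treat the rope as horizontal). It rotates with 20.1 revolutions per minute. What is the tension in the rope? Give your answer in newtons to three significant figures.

ω = 20.1 rev/min × 2π/60 = 2.105 rad/s, so v = ωr = 2.105 × 3.28 = 6.904 m/s.
The tension is the only horizontal force, so it supplies the full centripetal force: T = m v²/r = 1.48 × (6.904)²/3.28 = 1.48 × 47.66/3.28 = 21.51 N.

21.5 N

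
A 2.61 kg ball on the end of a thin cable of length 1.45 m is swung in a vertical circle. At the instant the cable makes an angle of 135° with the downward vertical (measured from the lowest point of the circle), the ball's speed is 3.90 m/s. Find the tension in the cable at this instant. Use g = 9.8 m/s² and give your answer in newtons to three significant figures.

9.29 N

Take the radial direction toward the centre of the circle as positive. The component of the weight along the string toward the centre is −mg cos φ (φ measured from the bottom), so Newton's second law along the string gives T − mg cos φ = m v²/r.
cos 135° = -0.7071, so T = m(v²/r + g cos φ) = 2.61 × ((3.90)²/1.45 + 9.8 × -0.7071) = 2.61 × (10.49 + (-6.930)) = 2.61 × 3.560 = 9.292 N.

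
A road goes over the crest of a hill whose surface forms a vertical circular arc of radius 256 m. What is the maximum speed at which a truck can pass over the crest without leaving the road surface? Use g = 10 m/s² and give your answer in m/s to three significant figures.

50.6 m/s

At the crest the centre of the circle is below the truck, so the net downward (centripetal) force is mg − N = mv²/r.
The truck leaves the road when N → 0, giving v_max = √(g r) = √(10.0 × 256) = 50.60 m/s.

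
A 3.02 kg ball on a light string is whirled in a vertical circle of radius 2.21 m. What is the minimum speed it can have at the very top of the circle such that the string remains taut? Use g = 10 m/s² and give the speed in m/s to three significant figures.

4.70 m/s

At the highest point the centre is directly below, so both the weight and T act inward: T + mg = mv²/r.
At minimum speed T → 0, so mg = mv_min²/r ⇒ v_min = √(g r) = √(10.0 × 2.21) = 4.701 m/s.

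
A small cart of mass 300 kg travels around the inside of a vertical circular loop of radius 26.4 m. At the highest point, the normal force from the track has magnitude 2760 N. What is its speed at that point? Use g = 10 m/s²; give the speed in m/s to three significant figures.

At the top, N + mg = mv²/r, so v = √(r(N/m + g)) = √(26.4 × (2760/300 + 10.0)) = √(26.4 × 19.20) = √506.9 = 22.51 m/s.

22.5 m/s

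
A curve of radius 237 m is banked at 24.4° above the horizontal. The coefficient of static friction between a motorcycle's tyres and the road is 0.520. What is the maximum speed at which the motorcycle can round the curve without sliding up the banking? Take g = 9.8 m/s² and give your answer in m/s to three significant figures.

At the maximum speed, friction acts down the slope at its limiting value f = μN. Radially (horizontal, toward centre): N sinθ + μN cosθ = mv²/r. Vertically: N cosθ − μN sinθ = mg.
Dividing: v² = r g (sinθ + μcosθ)/(cosθ − μsinθ).
sinθ + μcosθ = 0.4131 + 0.520×0.9107 = 0.8867; cosθ − μsinθ = 0.9107 − 0.520×0.4131 = 0.6959.
v² = 237 × 9.8 × 0.8867/0.6959 = 2959 m²/s², so v = 54.40 m/s.

54.4 m/s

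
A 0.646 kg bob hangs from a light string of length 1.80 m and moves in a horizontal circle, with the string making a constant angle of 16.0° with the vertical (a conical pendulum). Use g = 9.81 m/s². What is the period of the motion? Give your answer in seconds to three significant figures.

2.64 s

r = L sinθ = 0.4961 m. From T sinθ = mω²r and T cosθ = mg: tanθ = ω²r/g, so ω² = g tanθ / r = g/(L cosθ).
ω = √(g/(L cosθ)) = √(9.81/(1.80 × 0.9613)) = √5.670 = 2.381 rad/s.
Period = 2π/ω = 2.639 s.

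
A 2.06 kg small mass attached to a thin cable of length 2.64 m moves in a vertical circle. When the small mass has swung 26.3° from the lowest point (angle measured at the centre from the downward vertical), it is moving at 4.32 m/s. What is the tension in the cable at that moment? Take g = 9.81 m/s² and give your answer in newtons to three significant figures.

Take the radial direction toward the centre of the circle as positive. The component of the weight along the string toward the centre is −mg cos φ (φ measured from the bottom), so Newton's second law along the string gives T − mg cos φ = m v²/r.
cos 26.3° = 0.8965, so T = m(v²/r + g cos φ) = 2.06 × ((4.32)²/2.64 + 9.81 × 0.8965) = 2.06 × (7.069 + (8.795)) = 2.06 × 15.86 = 32.68 N.

32.7 N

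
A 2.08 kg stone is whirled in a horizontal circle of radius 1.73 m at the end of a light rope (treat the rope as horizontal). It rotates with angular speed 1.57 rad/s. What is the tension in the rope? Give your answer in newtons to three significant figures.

8.87 N

v = ωr = 1.57 × 1.73 = 2.716 m/s.
The tension is the only horizontal force, so it supplies the full centripetal force: T = m v²/r = 2.08 × (2.716)²/1.73 = 2.08 × 7.377/1.73 = 8.870 N.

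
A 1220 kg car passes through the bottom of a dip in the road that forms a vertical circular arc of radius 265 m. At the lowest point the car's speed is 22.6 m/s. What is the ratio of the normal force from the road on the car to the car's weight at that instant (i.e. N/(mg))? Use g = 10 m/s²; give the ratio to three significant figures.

At the bottom, N − mg = mv²/r, so N = m(v²/r + g) and N/(mg) = v²/(rg) + 1 = (22.6)²/(265 × 10.0) + 1 = 0.1927 + 1 = 1.193.

1.19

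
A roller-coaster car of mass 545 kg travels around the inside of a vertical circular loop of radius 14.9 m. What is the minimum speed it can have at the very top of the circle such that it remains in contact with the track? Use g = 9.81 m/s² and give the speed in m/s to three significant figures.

At the top, both weight mg and N point toward the centre: N + mg = mv²/r.
At minimum speed N → 0, so mg = mv_min²/r ⇒ v_min = √(g r) = √(9.81 × 14.9) = 12.09 m/s.

12.1 m/s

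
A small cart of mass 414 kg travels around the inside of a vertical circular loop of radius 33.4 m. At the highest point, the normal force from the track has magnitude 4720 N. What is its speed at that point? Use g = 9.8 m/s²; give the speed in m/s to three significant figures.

26.6 m/s

At the top, N + mg = mv²/r, so v = √(r(N/m + g)) = √(33.4 × (4720/414 + 9.8)) = √(33.4 × 21.20) = √708.1 = 26.61 m/s.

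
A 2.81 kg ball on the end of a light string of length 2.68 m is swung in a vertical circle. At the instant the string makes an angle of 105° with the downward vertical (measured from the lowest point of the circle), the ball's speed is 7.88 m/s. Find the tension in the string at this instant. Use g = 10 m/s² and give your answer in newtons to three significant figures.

57.8 N

Take the radial direction toward the centre of the circle as positive. The component of the weight along the string toward the centre is −mg cos φ (φ measured from the bottom), so Newton's second law along the string gives T − mg cos φ = m v²/r.
cos 105° = -0.2588, so T = m(v²/r + g cos φ) = 2.81 × ((7.88)²/2.68 + 10.0 × -0.2588) = 2.81 × (23.17 + (-2.588)) = 2.81 × 20.58 = 57.83 N.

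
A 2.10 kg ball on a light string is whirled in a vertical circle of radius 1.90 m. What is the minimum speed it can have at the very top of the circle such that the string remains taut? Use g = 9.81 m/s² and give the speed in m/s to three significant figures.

At the top, both weight mg and T point toward the centre: T + mg = mv²/r.
At minimum speed T → 0, so mg = mv_min²/r ⇒ v_min = √(g r) = √(9.81 × 1.90) = 4.317 m/s.

4.32 m/s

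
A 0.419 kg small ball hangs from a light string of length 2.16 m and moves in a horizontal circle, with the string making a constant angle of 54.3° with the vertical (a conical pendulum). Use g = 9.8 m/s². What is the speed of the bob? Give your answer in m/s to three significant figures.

4.89 m/s

The radius of the circle is r = L sinθ = 2.16 × sin 54.3° = 1.754 m.
Horizontally T sinθ = mv²/r and vertically T cosθ = mg, so tanθ = v²/(rg).
v = √(r g tanθ) = √(1.754 × 9.8 × 1.392) = √23.92 = 4.891 m/s.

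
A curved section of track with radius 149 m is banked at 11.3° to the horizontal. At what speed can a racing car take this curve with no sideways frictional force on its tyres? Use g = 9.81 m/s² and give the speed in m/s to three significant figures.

On a frictionless banked curve, N sinθ = mv²/r and N cosθ = mg, so tanθ = v²/(rg).
v = √(r g tanθ) = √(149 × 9.81 × tan 11.3°) = √(149 × 9.81 × 0.1998) = √292.1 = 17.09 m/s.

17.1 m/s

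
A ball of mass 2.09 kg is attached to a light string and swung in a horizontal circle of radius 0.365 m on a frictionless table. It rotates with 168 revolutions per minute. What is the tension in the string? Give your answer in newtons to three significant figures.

ω = 168 rev/min × 2π/60 = 17.59 rad/s, so v = ωr = 17.59 × 0.365 = 6.421 m/s.
The tension is the only horizontal force, so it supplies the full centripetal force: T = m v²/r = 2.09 × (6.421)²/0.365 = 2.09 × 41.23/0.365 = 236.1 N.

236 N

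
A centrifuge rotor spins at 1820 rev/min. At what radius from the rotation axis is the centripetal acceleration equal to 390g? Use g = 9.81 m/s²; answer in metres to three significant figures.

ω = 1820 rev/min × 2π/60 = 190.6 rad/s.
a_c = ω²r = 390g ⇒ r = 390 × 9.81 / (190.6)² = 3826/36320 = 0.1053 m.

0.105 m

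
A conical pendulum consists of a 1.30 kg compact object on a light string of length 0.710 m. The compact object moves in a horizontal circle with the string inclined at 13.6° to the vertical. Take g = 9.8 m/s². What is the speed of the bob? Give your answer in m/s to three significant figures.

0.629 m/s

The radius of the circle is r = L sinθ = 0.710 × sin 13.6° = 0.1670 m.
Horizontally T sinθ = mv²/r and vertically T cosθ = mg, so tanθ = v²/(rg).
v = √(r g tanθ) = √(0.1670 × 9.8 × 0.2419) = √0.3958 = 0.6291 m/s.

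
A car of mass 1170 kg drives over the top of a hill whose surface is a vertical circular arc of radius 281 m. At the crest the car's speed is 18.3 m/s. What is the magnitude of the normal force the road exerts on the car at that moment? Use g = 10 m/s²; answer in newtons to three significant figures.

At the crest the centripetal acceleration points downward (toward the centre of the arc), so mg − N = mv²/r.
N = m(g − v²/r) = 1170 × (10.0 − (18.3)²/281) = 1170 × (10.0 − 1.192) = 1170 × 8.808 = 10310 N.

10300 N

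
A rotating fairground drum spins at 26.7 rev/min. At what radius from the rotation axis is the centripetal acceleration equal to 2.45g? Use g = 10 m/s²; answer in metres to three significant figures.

3.13 m

ω = 26.7 rev/min × 2π/60 = 2.796 rad/s.
a_c = ω²r = 2.45g ⇒ r = 2.45 × 10.0 / (2.796)² = 24.50/7.818 = 3.134 m.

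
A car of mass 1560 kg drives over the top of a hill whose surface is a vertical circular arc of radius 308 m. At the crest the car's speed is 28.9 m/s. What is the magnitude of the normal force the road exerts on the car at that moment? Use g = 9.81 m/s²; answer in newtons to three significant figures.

11100 N

At the crest the centripetal acceleration points downward (toward the centre of the arc), so mg − N = mv²/r.
N = m(g − v²/r) = 1560 × (9.81 − (28.9)²/308) = 1560 × (9.81 − 2.712) = 1560 × 7.098 = 11070 N.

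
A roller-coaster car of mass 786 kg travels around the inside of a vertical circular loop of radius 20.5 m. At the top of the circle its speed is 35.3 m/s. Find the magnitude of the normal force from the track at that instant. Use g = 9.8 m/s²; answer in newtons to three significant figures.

At the top, both N and the weight mg point inward (toward the centre), so N + mg = mv²/r.
N = m(v²/r − g) = 786 × ((35.3)²/20.5 − 9.8) = 786 × (60.78 − 9.8) = 786 × 50.98 = 40070 N.

40100 N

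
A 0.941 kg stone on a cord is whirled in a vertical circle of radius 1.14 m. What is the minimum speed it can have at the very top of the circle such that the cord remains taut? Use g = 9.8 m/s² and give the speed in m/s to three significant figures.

3.34 m/s

At the highest point the centre is directly below, so both the weight and T act inward: T + mg = mv²/r.
At minimum speed T → 0, so mg = mv_min²/r ⇒ v_min = √(g r) = √(9.8 × 1.14) = 3.342 m/s.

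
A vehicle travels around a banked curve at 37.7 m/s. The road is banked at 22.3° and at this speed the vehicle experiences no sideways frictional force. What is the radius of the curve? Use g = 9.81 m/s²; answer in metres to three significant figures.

Frictionless banking: tanθ = v²/(rg), so r = v²/(g tanθ).
r = (37.7)²/(9.81 × tan 22.3°) = 1421/(9.81 × 0.4101) = 1421/4.023 = 353.3 m.

353 m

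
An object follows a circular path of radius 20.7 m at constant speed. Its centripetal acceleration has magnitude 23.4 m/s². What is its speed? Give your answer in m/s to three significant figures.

22.0 m/s

a_c = v²/r ⇒ v = √(a_c · r) = √(23.4 × 20.7) = √484.4 = 22.01 m/s.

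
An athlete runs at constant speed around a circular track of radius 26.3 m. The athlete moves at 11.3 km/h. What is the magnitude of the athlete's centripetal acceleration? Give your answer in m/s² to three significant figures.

0.375 m/s²

v = 11.3 km/h = 11.3/3.6 = 3.139 m/s.
a_c = v²/r = (3.139)²/26.3 = 9.853/26.3 = 0.3746 m/s².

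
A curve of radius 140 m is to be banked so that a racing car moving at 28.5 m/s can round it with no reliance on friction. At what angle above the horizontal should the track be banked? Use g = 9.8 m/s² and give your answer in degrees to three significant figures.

30.6°

For a frictionless banked turn: horizontally N sinθ = mv²/r and vertically N cosθ = mg.
Dividing: tanθ = v²/(r g) = (28.5)²/(140 × 9.8) = 812.2/1372 = 0.5920.
θ = arctan(0.5920) = 30.63°.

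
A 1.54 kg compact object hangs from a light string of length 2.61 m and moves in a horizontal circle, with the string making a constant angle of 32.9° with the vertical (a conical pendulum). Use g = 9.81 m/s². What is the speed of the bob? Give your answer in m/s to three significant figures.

The radius of the circle is r = L sinθ = 2.61 × sin 32.9° = 1.418 m.
Horizontally T sinθ = mv²/r and vertically T cosθ = mg, so tanθ = v²/(rg).
v = √(r g tanθ) = √(1.418 × 9.81 × 0.6469) = √8.997 = 3.000 m/s.

3.00 m/s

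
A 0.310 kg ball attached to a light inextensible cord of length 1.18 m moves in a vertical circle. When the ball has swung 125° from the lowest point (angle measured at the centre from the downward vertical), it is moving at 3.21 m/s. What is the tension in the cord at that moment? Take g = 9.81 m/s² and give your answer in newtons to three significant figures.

Take the radial direction toward the centre of the circle as positive. The component of the weight along the string toward the centre is −mg cos φ (φ measured from the bottom), so Newton's second law along the string gives T − mg cos φ = m v²/r.
cos 125° = -0.5736, so T = m(v²/r + g cos φ) = 0.310 × ((3.21)²/1.18 + 9.81 × -0.5736) = 0.310 × (8.732 + (-5.627)) = 0.310 × 3.106 = 0.9627 N.

0.963 N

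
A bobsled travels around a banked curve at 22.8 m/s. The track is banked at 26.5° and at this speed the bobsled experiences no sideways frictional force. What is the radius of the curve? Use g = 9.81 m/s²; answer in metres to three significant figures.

Frictionless banking: tanθ = v²/(rg), so r = v²/(g tanθ).
r = (22.8)²/(9.81 × tan 26.5°) = 519.8/(9.81 × 0.4986) = 519.8/4.891 = 106.3 m.

106 m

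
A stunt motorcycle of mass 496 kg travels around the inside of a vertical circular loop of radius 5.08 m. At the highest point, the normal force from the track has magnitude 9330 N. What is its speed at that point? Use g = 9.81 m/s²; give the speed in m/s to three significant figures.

12.1 m/s

At the top, N + mg = mv²/r, so v = √(r(N/m + g)) = √(5.08 × (9330/496 + 9.81)) = √(5.08 × 28.62) = √145.4 = 12.06 m/s.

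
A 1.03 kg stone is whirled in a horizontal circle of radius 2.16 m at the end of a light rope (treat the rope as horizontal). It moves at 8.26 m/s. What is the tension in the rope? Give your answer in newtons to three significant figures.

The tension is the only horizontal force, so it supplies the full centripetal force: T = m v²/r = 1.03 × (8.260)²/2.16 = 1.03 × 68.23/2.16 = 32.53 N.

32.5 N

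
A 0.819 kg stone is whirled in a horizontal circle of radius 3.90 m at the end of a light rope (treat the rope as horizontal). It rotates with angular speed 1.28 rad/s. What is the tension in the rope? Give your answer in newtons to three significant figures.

5.23 N

v = ωr = 1.28 × 3.90 = 4.992 m/s.
The tension is the only horizontal force, so it supplies the full centripetal force: T = m v²/r = 0.819 × (4.992)²/3.90 = 0.819 × 24.92/3.90 = 5.233 N.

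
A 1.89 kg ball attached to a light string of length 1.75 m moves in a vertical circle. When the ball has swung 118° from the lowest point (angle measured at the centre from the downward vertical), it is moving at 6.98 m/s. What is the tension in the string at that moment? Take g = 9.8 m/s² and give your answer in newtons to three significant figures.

43.9 N

Take the radial direction toward the centre of the circle as positive. The component of the weight along the string toward the centre is −mg cos φ (φ measured from the bottom), so Newton's second law along the string gives T − mg cos φ = m v²/r.
cos 118° = -0.4695, so T = m(v²/r + g cos φ) = 1.89 × ((6.98)²/1.75 + 9.8 × -0.4695) = 1.89 × (27.84 + (-4.601)) = 1.89 × 23.24 = 43.92 N.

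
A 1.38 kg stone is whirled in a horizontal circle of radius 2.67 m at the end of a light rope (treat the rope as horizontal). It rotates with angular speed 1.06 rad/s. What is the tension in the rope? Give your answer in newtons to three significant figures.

4.14 N

v = ωr = 1.06 × 2.67 = 2.830 m/s.
The tension is the only horizontal force, so it supplies the full centripetal force: T = m v²/r = 1.38 × (2.830)²/2.67 = 1.38 × 8.010/2.67 = 4.140 N.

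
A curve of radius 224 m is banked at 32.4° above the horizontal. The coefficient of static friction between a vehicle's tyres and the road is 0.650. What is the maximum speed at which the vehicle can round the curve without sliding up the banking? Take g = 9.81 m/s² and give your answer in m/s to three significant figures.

69.3 m/s

At the maximum speed, friction acts down the slope at its limiting value f = μN. Radially (horizontal, toward centre): N sinθ + μN cosθ = mv²/r. Vertically: N cosθ − μN sinθ = mg.
Dividing: v² = r g (sinθ + μcosθ)/(cosθ − μsinθ).
sinθ + μcosθ = 0.5358 + 0.650×0.8443 = 1.085; cosθ − μsinθ = 0.8443 − 0.650×0.5358 = 0.4960.
v² = 224 × 9.81 × 1.085/0.4960 = 4805 m²/s², so v = 69.32 m/s.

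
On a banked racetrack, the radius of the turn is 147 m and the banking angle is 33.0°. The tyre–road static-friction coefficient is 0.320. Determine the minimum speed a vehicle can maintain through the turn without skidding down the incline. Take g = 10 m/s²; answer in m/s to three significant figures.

20.0 m/s

At the minimum speed, friction acts up the slope at its limiting value f = μN. Radially (horizontal, toward centre): N sinθ − μN cosθ = mv²/r. Vertically: N cosθ + μN sinθ = mg.
Dividing: v² = r g (sinθ − μcosθ)/(cosθ + μsinθ).
sinθ − μcosθ = 0.5446 − 0.320×0.8387 = 0.2763; cosθ + μsinθ = 0.8387 + 0.320×0.5446 = 1.013.
v² = 147 × 10.0 × 0.2763/1.013 = 400.9 m²/s², so v = 20.02 m/s.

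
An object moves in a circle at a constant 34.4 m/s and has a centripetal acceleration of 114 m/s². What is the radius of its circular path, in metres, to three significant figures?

10.4 m

a_c = v²/r ⇒ r = v²/a_c = (34.4)²/114 = 1183/114 = 10.38 m.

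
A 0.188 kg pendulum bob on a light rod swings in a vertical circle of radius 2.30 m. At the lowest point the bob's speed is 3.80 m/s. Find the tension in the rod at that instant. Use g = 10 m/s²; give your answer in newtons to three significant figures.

At the lowest point, T points up (toward the centre) and the weight mg points down (away from the centre), so the net inward force is T − mg = mv²/r.
T = m(v²/r + g) = 0.188 × ((3.80)²/2.30 + 10.0) = 0.188 × (6.278 + 10.0) = 0.188 × 16.28 = 3.060 N.

3.06 N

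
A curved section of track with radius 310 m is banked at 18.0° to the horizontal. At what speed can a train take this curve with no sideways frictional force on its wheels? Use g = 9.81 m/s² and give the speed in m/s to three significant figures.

31.4 m/s

On a frictionless banked curve, N sinθ = mv²/r and N cosθ = mg, so tanθ = v²/(rg).
v = √(r g tanθ) = √(310 × 9.81 × tan 18.0°) = √(310 × 9.81 × 0.3249) = √988.1 = 31.43 m/s.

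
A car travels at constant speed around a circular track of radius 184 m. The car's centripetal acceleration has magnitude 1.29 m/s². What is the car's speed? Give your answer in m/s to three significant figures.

15.4 m/s

a_c = v²/r ⇒ v = √(a_c · r) = √(1.29 × 184) = √237.4 = 15.41 m/s.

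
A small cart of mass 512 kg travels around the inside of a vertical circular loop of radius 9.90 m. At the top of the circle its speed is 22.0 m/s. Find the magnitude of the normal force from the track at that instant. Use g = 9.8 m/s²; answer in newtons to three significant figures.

20000 N

At the top, both N and the weight mg point inward (toward the centre), so N + mg = mv²/r.
N = m(v²/r − g) = 512 × ((22.0)²/9.90 − 9.8) = 512 × (48.89 − 9.8) = 512 × 39.09 = 20010 N.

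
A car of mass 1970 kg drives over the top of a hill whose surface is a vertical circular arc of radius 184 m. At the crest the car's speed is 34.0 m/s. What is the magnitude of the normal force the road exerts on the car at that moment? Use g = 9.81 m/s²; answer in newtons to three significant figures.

6950 N

At the crest the centripetal acceleration points downward (toward the centre of the arc), so mg − N = mv²/r.
N = m(g − v²/r) = 1970 × (9.81 − (34.0)²/184) = 1970 × (9.81 − 6.283) = 1970 × 3.527 = 6949 N.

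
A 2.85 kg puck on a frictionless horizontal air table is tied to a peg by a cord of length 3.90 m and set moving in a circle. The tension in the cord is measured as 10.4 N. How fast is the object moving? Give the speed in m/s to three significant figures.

T = m v²/r ⇒ v = √(T r / m) = √(10.4 × 3.90 / 2.85) = √14.23 = 3.772 m/s.

3.77 m/s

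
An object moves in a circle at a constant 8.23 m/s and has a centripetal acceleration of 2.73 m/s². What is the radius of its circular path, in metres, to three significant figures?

a_c = v²/r ⇒ r = v²/a_c = (8.23)²/2.73 = 67.73/2.73 = 24.81 m.

24.8 m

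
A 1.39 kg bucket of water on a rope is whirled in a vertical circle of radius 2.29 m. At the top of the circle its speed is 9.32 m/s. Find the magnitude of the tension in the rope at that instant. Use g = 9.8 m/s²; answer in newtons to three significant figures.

At the top, both T and the weight mg point inward (toward the centre), so T + mg = mv²/r.
T = m(v²/r − g) = 1.39 × ((9.32)²/2.29 − 9.8) = 1.39 × (37.93 − 9.8) = 1.39 × 28.13 = 39.10 N.

39.1 N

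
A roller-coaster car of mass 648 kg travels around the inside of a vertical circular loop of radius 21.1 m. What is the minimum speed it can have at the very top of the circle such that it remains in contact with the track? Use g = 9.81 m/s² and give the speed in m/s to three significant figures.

14.4 m/s

At the highest point the centre is directly below, so both the weight and N act inward: N + mg = mv²/r.
At minimum speed N → 0, so mg = mv_min²/r ⇒ v_min = √(g r) = √(9.81 × 21.1) = 14.39 m/s.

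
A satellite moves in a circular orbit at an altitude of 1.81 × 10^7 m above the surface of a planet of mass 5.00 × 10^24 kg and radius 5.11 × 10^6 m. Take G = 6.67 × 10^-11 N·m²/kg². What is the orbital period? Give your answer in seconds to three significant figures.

r = R + h = 5.11 × 10^6 + 1.81 × 10^7 = 2.321 × 10^7 m. Gravity provides the centripetal force: G M m / r² = m v² / r ⇒ v = √(GM/r) = 3791 m/s.
T = 2πr/v = 2π × 2.321 × 10^7 / 3791 = 38470 s.

38500 s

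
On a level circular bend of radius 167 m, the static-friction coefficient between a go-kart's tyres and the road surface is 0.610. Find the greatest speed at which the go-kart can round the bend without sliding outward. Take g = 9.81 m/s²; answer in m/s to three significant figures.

Friction provides the centripetal force on a flat curve. At maximum speed it is at its limiting value: μ_s m g = m v²/r.
Mass cancels: v_max = √(μ_s g r) = √(0.610 × 9.81 × 167) = √999.3 = 31.61 m/s.

31.6 m/s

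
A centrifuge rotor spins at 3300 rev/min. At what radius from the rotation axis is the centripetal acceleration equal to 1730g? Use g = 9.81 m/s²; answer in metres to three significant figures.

0.142 m

ω = 3300 rev/min × 2π/60 = 345.6 rad/s.
a_c = ω²r = 1730g ⇒ r = 1730 × 9.81 / (345.6)² = 16970/119400 = 0.1421 m.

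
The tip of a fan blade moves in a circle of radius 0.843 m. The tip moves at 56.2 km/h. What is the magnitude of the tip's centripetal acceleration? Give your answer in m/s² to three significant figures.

v = 56.2 km/h = 56.2/3.6 = 15.61 m/s.
a_c = v²/r = (15.61)²/0.843 = 243.7/0.843 = 289.1 m/s².

289 m/s²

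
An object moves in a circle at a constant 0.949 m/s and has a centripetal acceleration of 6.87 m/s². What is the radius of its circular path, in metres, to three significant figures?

a_c = v²/r ⇒ r = v²/a_c = (0.949)²/6.87 = 0.9006/6.87 = 0.1311 m.

0.131 m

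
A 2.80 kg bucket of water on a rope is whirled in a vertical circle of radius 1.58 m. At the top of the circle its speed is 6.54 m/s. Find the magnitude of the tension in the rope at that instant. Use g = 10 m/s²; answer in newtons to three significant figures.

At the top, both T and the weight mg point inward (toward the centre), so T + mg = mv²/r.
T = m(v²/r − g) = 2.80 × ((6.54)²/1.58 − 10.0) = 2.80 × (27.07 − 10.0) = 2.80 × 17.07 = 47.80 N.

47.8 N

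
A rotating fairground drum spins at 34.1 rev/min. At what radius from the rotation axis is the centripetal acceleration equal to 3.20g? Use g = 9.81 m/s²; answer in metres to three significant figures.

2.46 m

ω = 34.1 rev/min × 2π/60 = 3.571 rad/s.
a_c = ω²r = 3.20g ⇒ r = 3.20 × 9.81 / (3.571)² = 31.39/12.75 = 2.462 m.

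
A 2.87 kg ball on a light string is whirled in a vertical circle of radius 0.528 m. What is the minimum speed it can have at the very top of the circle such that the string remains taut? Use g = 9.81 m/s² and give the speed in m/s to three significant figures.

At the top, both weight mg and T point toward the centre: T + mg = mv²/r.
At minimum speed T → 0, so mg = mv_min²/r ⇒ v_min = √(g r) = √(9.81 × 0.528) = 2.276 m/s.

2.28 m/s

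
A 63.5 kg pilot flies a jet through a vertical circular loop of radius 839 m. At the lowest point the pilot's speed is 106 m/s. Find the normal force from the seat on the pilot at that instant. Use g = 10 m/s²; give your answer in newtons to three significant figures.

1490 N

At the lowest point, N points up (toward the centre) and the weight mg points down (away from the centre), so the net inward force is N − mg = mv²/r.
N = m(v²/r + g) = 63.5 × ((106)²/839 + 10.0) = 63.5 × (13.39 + 10.0) = 63.5 × 23.39 = 1485 N.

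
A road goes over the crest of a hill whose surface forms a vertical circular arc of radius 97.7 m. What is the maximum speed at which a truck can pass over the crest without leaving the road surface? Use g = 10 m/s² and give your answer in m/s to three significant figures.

At the crest the centre of the circle is below the truck, so the net downward (centripetal) force is mg − N = mv²/r.
The truck leaves the road when N → 0, giving v_max = √(g r) = √(10.0 × 97.7) = 31.26 m/s.

31.3 m/s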